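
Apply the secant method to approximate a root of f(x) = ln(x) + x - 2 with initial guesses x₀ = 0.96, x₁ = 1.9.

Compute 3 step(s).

f(x) = ln(x) + x - 2
x₀ = 0.96, x₁ = 1.9

Secant formula: x_{n+1} = x_n - f(x_n)(x_n - x_{n-1})/(f(x_n) - f(x_{n-1}))

Iteration 1:
  f(0.960000) = -1.080822
  f(1.900000) = 0.541854
  x_2 = 1.900000 - 0.541854×(1.900000 - 0.960000)/(0.541854 - (-1.080822))
       = 1.586109
Iteration 2:
  f(1.900000) = 0.541854
  f(1.586109) = 0.047394
  x_3 = 1.586109 - 0.047394×(1.586109 - 1.900000)/(0.047394 - 0.541854)
       = 1.556023
Iteration 3:
  f(1.586109) = 0.047394
  f(1.556023) = -0.001843
  x_4 = 1.556023 - (-0.001843)×(1.556023 - 1.586109)/(-0.001843 - 0.047394)
       = 1.557150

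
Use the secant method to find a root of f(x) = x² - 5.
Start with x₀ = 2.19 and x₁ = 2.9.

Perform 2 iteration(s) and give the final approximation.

f(x) = x² - 5
x₀ = 2.19, x₁ = 2.9

Secant formula: x_{n+1} = x_n - f(x_n)(x_n - x_{n-1})/(f(x_n) - f(x_{n-1}))

Iteration 1:
  f(2.190000) = -0.203900
  f(2.900000) = 3.410000
  x_2 = 2.900000 - 3.410000×(2.900000 - 2.190000)/(3.410000 - (-0.203900))
       = 2.230059
Iteration 2:
  f(2.900000) = 3.410000
  f(2.230059) = -0.026837
  x_3 = 2.230059 - (-0.026837)×(2.230059 - 2.900000)/(-0.026837 - 3.410000)
       = 2.235290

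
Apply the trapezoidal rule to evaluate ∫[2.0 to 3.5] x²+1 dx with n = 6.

f(x) = x²+1
a = 2.0, b = 3.5, n = 6
h = (b - a)/n = 0.250000

Trapezoidal rule: (h/2)[f(x₀) + 2f(x₁) + 2f(x₂) + ... + f(xₙ)]

x_0 = 2.0000, f(x_0) = 5.000000, coefficient = 1
x_1 = 2.2500, f(x_1) = 6.062500, coefficient = 2
x_2 = 2.5000, f(x_2) = 7.250000, coefficient = 2
x_3 = 2.7500, f(x_3) = 8.562500, coefficient = 2
x_4 = 3.0000, f(x_4) = 10.000000, coefficient = 2
x_5 = 3.2500, f(x_5) = 11.562500, coefficient = 2
x_6 = 3.5000, f(x_6) = 13.250000, coefficient = 1

I ≈ (0.250000/2) × 105.125000 = 13.140625
Exact value: 13.125000
Error: 0.015625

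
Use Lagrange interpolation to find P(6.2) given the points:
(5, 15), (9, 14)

Lagrange interpolation formula:
P(x) = Σ yᵢ × Lᵢ(x)
where Lᵢ(x) = Π_{j≠i} (x - xⱼ)/(xᵢ - xⱼ)

L_0(6.2) = (6.2 - 9)/(5 - 9) = 0.700000
L_1(6.2) = (6.2 - 5)/(9 - 5) = 0.300000

P(6.2) = 15×L_0(6.2) + 14×L_1(6.2)
P(6.2) = 14.700000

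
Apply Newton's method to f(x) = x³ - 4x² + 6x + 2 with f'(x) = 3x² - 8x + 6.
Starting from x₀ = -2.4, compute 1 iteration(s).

f(x) = x³ - 4x² + 6x + 2
f'(x) = 3x² - 8x + 6
x₀ = -2.4

Newton-Raphson formula: x_{n+1} = x_n - f(x_n)/f'(x_n)

Iteration 1:
  f(-2.400000) = -49.264000
  f'(-2.400000) = 42.480000
  x_1 = -2.400000 - (-49.264000)/42.480000 = -1.240301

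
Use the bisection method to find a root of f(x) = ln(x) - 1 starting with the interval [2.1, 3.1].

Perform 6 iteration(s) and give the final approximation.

f(x) = ln(x) - 1
Initial interval: [2.1, 3.1]

Iteration 1:
  c_1 = (2.100000 + 3.100000)/2 = 2.600000
  f(c_1) = f(2.600000) = -0.044489
  f(a) × f(c) ≥ 0, new interval: [2.600000, 3.100000]
Iteration 2:
  c_2 = (2.600000 + 3.100000)/2 = 2.850000
  f(c_2) = f(2.850000) = 0.047319
  f(a) × f(c) < 0, new interval: [2.600000, 2.850000]
Iteration 3:
  c_3 = (2.600000 + 2.850000)/2 = 2.725000
  f(c_3) = f(2.725000) = 0.002468
  f(a) × f(c) < 0, new interval: [2.600000, 2.725000]
Iteration 4:
  c_4 = (2.600000 + 2.725000)/2 = 2.662500
  f(c_4) = f(2.662500) = -0.020734
  f(a) × f(c) ≥ 0, new interval: [2.662500, 2.725000]
Iteration 5:
  c_5 = (2.662500 + 2.725000)/2 = 2.693750
  f(c_5) = f(2.693750) = -0.009066
  f(a) × f(c) ≥ 0, new interval: [2.693750, 2.725000]
Iteration 6:
  c_6 = (2.693750 + 2.725000)/2 = 2.709375
  f(c_6) = f(2.709375) = -0.003282
  f(a) × f(c) ≥ 0, new interval: [2.709375, 2.725000]

After 6 iteration(s), the approximation is c_6 = 2.709375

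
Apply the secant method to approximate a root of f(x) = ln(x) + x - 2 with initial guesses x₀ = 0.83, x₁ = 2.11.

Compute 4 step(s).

f(x) = ln(x) + x - 2
x₀ = 0.83, x₁ = 2.11

Secant formula: x_{n+1} = x_n - f(x_n)(x_n - x_{n-1})/(f(x_n) - f(x_{n-1}))

Iteration 1:
  f(0.830000) = -1.356330
  f(2.110000) = 0.856688
  x_2 = 2.110000 - 0.856688×(2.110000 - 0.830000)/(0.856688 - (-1.356330))
       = 1.614495
Iteration 2:
  f(2.110000) = 0.856688
  f(1.614495) = 0.093518
  x_3 = 1.614495 - 0.093518×(1.614495 - 2.110000)/(0.093518 - 0.856688)
       = 1.553777
Iteration 3:
  f(1.614495) = 0.093518
  f(1.553777) = -0.005534
  x_4 = 1.553777 - (-0.005534)×(1.553777 - 1.614495)/(-0.005534 - 0.093518)
       = 1.557169
Iteration 4:
  f(1.553777) = -0.005534
  f(1.557169) = 0.000039
  x_5 = 1.557169 - 0.000039×(1.557169 - 1.553777)/(0.000039 - (-0.005534))
       = 1.557146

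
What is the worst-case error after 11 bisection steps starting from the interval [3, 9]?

Bisection error bound: |error| ≤ (b-a)/2^n
|error| ≤ (9 - 3)/2^11 = 6/2^11
|error| ≤ 0.0029296875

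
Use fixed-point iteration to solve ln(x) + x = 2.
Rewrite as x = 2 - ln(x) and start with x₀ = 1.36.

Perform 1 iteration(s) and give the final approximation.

Equation: ln(x) + x = 2
Fixed-point form: x = 2 - ln(x)
x₀ = 1.36

x_1 = g(1.360000) = 1.692515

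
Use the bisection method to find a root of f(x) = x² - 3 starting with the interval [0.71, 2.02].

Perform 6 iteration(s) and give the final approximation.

f(x) = x² - 3
Initial interval: [0.71, 2.02]

Iteration 1:
  c_1 = (0.710000 + 2.020000)/2 = 1.365000
  f(c_1) = f(1.365000) = -1.136775
  f(a) × f(c) ≥ 0, new interval: [1.365000, 2.020000]
Iteration 2:
  c_2 = (1.365000 + 2.020000)/2 = 1.692500
  f(c_2) = f(1.692500) = -0.135444
  f(a) × f(c) ≥ 0, new interval: [1.692500, 2.020000]
Iteration 3:
  c_3 = (1.692500 + 2.020000)/2 = 1.856250
  f(c_3) = f(1.856250) = 0.445664
  f(a) × f(c) < 0, new interval: [1.692500, 1.856250]
Iteration 4:
  c_4 = (1.692500 + 1.856250)/2 = 1.774375
  f(c_4) = f(1.774375) = 0.148407
  f(a) × f(c) < 0, new interval: [1.692500, 1.774375]
Iteration 5:
  c_5 = (1.692500 + 1.774375)/2 = 1.733437
  f(c_5) = f(1.733437) = 0.004806
  f(a) × f(c) < 0, new interval: [1.692500, 1.733437]
Iteration 6:
  c_6 = (1.692500 + 1.733437)/2 = 1.712969
  f(c_6) = f(1.712969) = -0.065738
  f(a) × f(c) ≥ 0, new interval: [1.712969, 1.733437]

After 6 iteration(s), the approximation is c_6 = 1.712969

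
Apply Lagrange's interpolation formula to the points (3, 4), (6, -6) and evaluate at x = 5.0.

Lagrange interpolation formula:
P(x) = Σ yᵢ × Lᵢ(x)
where Lᵢ(x) = Π_{j≠i} (x - xⱼ)/(xᵢ - xⱼ)

L_0(5.0) = (5.0 - 6)/(3 - 6) = 0.333333
L_1(5.0) = (5.0 - 3)/(6 - 3) = 0.666667

P(5.0) = 4×L_0(5.0) + (-6)×L_1(5.0)
P(5.0) = -2.666667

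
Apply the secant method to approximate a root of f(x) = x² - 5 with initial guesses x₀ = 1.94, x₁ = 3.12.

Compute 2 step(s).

f(x) = x² - 5
x₀ = 1.94, x₁ = 3.12

Secant formula: x_{n+1} = x_n - f(x_n)(x_n - x_{n-1})/(f(x_n) - f(x_{n-1}))

Iteration 1:
  f(1.940000) = -1.236400
  f(3.120000) = 4.734400
  x_2 = 3.120000 - 4.734400×(3.120000 - 1.940000)/(4.734400 - (-1.236400))
       = 2.184348
Iteration 2:
  f(3.120000) = 4.734400
  f(2.184348) = -0.228625
  x_3 = 2.184348 - (-0.228625)×(2.184348 - 3.120000)/(-0.228625 - 4.734400)
       = 2.227449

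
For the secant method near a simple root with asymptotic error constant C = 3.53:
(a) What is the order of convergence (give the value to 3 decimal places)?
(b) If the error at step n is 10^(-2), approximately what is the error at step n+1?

(a) Secant method has superlinear convergence with order φ = (1+√5)/2 ≈ 1.618.
    This means |e_{n+1}| ≈ C|e_n|^1.618.

(b) With |e_n| = 10^(-2) and C = 3.53:
    |e_{n+1}| ≈ 3.53 × (10^(-2))^1.618 = 3.53 × 10^(-3.24)

(a) ≈ 1.618 (golden ratio); (b) |e_{n+1}| ≈ 2.050e-03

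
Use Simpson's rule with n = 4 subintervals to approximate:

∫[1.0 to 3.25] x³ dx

f(x) = x³
a = 1.0, b = 3.25, n = 4
h = (b - a)/n = 0.562500

Simpson's rule: (h/3)[f(x₀) + 4f(x₁) + 2f(x₂) + ... + f(xₙ)]

x_0 = 1.0000, f(x_0) = 1.000000, coefficient = 1
x_1 = 1.5625, f(x_1) = 3.814697, coefficient = 4
x_2 = 2.1250, f(x_2) = 9.595703, coefficient = 2
x_3 = 2.6875, f(x_3) = 19.410889, coefficient = 4
x_4 = 3.2500, f(x_4) = 34.328125, coefficient = 1

I ≈ (0.562500/3) × 147.421875 = 27.641602
Exact value: 27.641602
Error: 0.000000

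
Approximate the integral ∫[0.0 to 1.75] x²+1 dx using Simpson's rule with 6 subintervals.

f(x) = x²+1
a = 0.0, b = 1.75, n = 6
h = (b - a)/n = 0.291667

Simpson's rule: (h/3)[f(x₀) + 4f(x₁) + 2f(x₂) + ... + f(xₙ)]

x_0 = 0.0000, f(x_0) = 1.000000, coefficient = 1
x_1 = 0.2917, f(x_1) = 1.085069, coefficient = 4
x_2 = 0.5833, f(x_2) = 1.340278, coefficient = 2
x_3 = 0.8750, f(x_3) = 1.765625, coefficient = 4
x_4 = 1.1667, f(x_4) = 2.361111, coefficient = 2
x_5 = 1.4583, f(x_5) = 3.126736, coefficient = 4
x_6 = 1.7500, f(x_6) = 4.062500, coefficient = 1

I ≈ (0.291667/3) × 36.375000 = 3.536458
Exact value: 3.536458
Error: 0.000000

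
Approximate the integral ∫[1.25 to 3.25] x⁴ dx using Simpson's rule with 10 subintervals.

f(x) = x⁴
a = 1.25, b = 3.25, n = 10
h = (b - a)/n = 0.200000

Simpson's rule: (h/3)[f(x₀) + 4f(x₁) + 2f(x₂) + ... + f(xₙ)]

x_0 = 1.2500, f(x_0) = 2.441406, coefficient = 1
x_1 = 1.4500, f(x_1) = 4.420506, coefficient = 4
x_2 = 1.6500, f(x_2) = 7.412006, coefficient = 2
x_3 = 1.8500, f(x_3) = 11.713506, coefficient = 4
x_4 = 2.0500, f(x_4) = 17.661006, coefficient = 2
x_5 = 2.2500, f(x_5) = 25.628906, coefficient = 4
x_6 = 2.4500, f(x_6) = 36.030006, coefficient = 2
x_7 = 2.6500, f(x_7) = 49.315506, coefficient = 4
x_8 = 2.8500, f(x_8) = 65.975006, coefficient = 2
x_9 = 3.0500, f(x_9) = 86.536506, coefficient = 4
x_10 = 3.2500, f(x_10) = 111.566406, coefficient = 1

I ≈ (0.200000/3) × 1078.623588 = 71.908239
Exact value: 71.907813
Error: 0.000427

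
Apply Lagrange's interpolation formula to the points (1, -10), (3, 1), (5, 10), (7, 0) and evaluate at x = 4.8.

Lagrange interpolation formula:
P(x) = Σ yᵢ × Lᵢ(x)
where Lᵢ(x) = Π_{j≠i} (x - xⱼ)/(xᵢ - xⱼ)

L_0(4.8) = (4.8 - 3)/(1 - 3) × (4.8 - 5)/(1 - 5) × (4.8 - 7)/(1 - 7) = -0.016500
L_1(4.8) = (4.8 - 1)/(3 - 1) × (4.8 - 5)/(3 - 5) × (4.8 - 7)/(3 - 7) = 0.104500
L_2(4.8) = (4.8 - 1)/(5 - 1) × (4.8 - 3)/(5 - 3) × (4.8 - 7)/(5 - 7) = 0.940500
L_3(4.8) = (4.8 - 1)/(7 - 1) × (4.8 - 3)/(7 - 3) × (4.8 - 5)/(7 - 5) = -0.028500

P(4.8) = (-10)×L_0(4.8) + 1×L_1(4.8) + 10×L_2(4.8) + 0×L_3(4.8)
P(4.8) = 9.674500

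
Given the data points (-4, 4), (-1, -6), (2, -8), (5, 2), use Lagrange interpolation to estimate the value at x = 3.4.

Lagrange interpolation formula:
P(x) = Σ yᵢ × Lᵢ(x)
where Lᵢ(x) = Π_{j≠i} (x - xⱼ)/(xᵢ - xⱼ)

L_0(3.4) = (3.4 - (-1))/(-4 - (-1)) × (3.4 - 2)/(-4 - 2) × (3.4 - 5)/(-4 - 5) = 0.060840
L_1(3.4) = (3.4 - (-4))/(-1 - (-4)) × (3.4 - 2)/(-1 - 2) × (3.4 - 5)/(-1 - 5) = -0.306963
L_2(3.4) = (3.4 - (-4))/(2 - (-4)) × (3.4 - (-1))/(2 - (-1)) × (3.4 - 5)/(2 - 5) = 0.964741
L_3(3.4) = (3.4 - (-4))/(5 - (-4)) × (3.4 - (-1))/(5 - (-1)) × (3.4 - 2)/(5 - 2) = 0.281383

P(3.4) = 4×L_0(3.4) + (-6)×L_1(3.4) + (-8)×L_2(3.4) + 2×L_3(3.4)
P(3.4) = -5.070025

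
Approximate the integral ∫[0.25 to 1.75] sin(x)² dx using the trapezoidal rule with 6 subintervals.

f(x) = sin(x)²
a = 0.25, b = 1.75, n = 6
h = (b - a)/n = 0.250000

Trapezoidal rule: (h/2)[f(x₀) + 2f(x₁) + 2f(x₂) + ... + f(xₙ)]

x_0 = 0.2500, f(x_0) = 0.061209, coefficient = 1
x_1 = 0.5000, f(x_1) = 0.229849, coefficient = 2
x_2 = 0.7500, f(x_2) = 0.464631, coefficient = 2
x_3 = 1.0000, f(x_3) = 0.708073, coefficient = 2
x_4 = 1.2500, f(x_4) = 0.900572, coefficient = 2
x_5 = 1.5000, f(x_5) = 0.994996, coefficient = 2
x_6 = 1.7500, f(x_6) = 0.968228, coefficient = 1

I ≈ (0.250000/2) × 7.625681 = 0.953210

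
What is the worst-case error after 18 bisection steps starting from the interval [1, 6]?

Bisection error bound: |error| ≤ (b-a)/2^n
|error| ≤ (6 - 1)/2^18 = 5/2^18
|error| ≤ 0.0000190735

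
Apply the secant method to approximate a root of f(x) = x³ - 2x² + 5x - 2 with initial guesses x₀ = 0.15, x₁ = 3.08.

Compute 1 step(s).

f(x) = x³ - 2x² + 5x - 2
x₀ = 0.15, x₁ = 3.08

Secant formula: x_{n+1} = x_n - f(x_n)(x_n - x_{n-1})/(f(x_n) - f(x_{n-1}))

Iteration 1:
  f(0.150000) = -1.291625
  f(3.080000) = 23.645312
  x_2 = 3.080000 - 23.645312×(3.080000 - 0.150000)/(23.645312 - (-1.291625))
       = 0.301761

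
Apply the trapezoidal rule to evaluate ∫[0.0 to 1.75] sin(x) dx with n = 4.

f(x) = sin(x)
a = 0.0, b = 1.75, n = 4
h = (b - a)/n = 0.437500

Trapezoidal rule: (h/2)[f(x₀) + 2f(x₁) + 2f(x₂) + ... + f(xₙ)]

x_0 = 0.0000, f(x_0) = 0.000000, coefficient = 1
x_1 = 0.4375, f(x_1) = 0.423676, coefficient = 2
x_2 = 0.8750, f(x_2) = 0.767544, coefficient = 2
x_3 = 1.3125, f(x_3) = 0.966827, coefficient = 2
x_4 = 1.7500, f(x_4) = 0.983986, coefficient = 1

I ≈ (0.437500/2) × 5.300079 = 1.159392
Exact value: 1.178246
Error: 0.018854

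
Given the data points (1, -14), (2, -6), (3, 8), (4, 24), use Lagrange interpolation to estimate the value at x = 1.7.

Lagrange interpolation formula:
P(x) = Σ yᵢ × Lᵢ(x)
where Lᵢ(x) = Π_{j≠i} (x - xⱼ)/(xᵢ - xⱼ)

L_0(1.7) = (1.7 - 2)/(1 - 2) × (1.7 - 3)/(1 - 3) × (1.7 - 4)/(1 - 4) = 0.149500
L_1(1.7) = (1.7 - 1)/(2 - 1) × (1.7 - 3)/(2 - 3) × (1.7 - 4)/(2 - 4) = 1.046500
L_2(1.7) = (1.7 - 1)/(3 - 1) × (1.7 - 2)/(3 - 2) × (1.7 - 4)/(3 - 4) = -0.241500
L_3(1.7) = (1.7 - 1)/(4 - 1) × (1.7 - 2)/(4 - 2) × (1.7 - 3)/(4 - 3) = 0.045500

P(1.7) = (-14)×L_0(1.7) + (-6)×L_1(1.7) + 8×L_2(1.7) + 24×L_3(1.7)
P(1.7) = -9.212000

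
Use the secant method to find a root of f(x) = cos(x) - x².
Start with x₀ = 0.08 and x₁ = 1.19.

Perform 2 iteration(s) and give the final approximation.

f(x) = cos(x) - x²
x₀ = 0.08, x₁ = 1.19

Secant formula: x_{n+1} = x_n - f(x_n)(x_n - x_{n-1})/(f(x_n) - f(x_{n-1}))

Iteration 1:
  f(0.080000) = 0.990402
  f(1.190000) = -1.044440
  x_2 = 1.190000 - (-1.044440)×(1.190000 - 0.080000)/(-1.044440 - 0.990402)
       = 0.620261
Iteration 2:
  f(1.190000) = -1.044440
  f(0.620261) = 0.429003
  x_3 = 0.620261 - 0.429003×(0.620261 - 1.190000)/(0.429003 - (-1.044440))
       = 0.786144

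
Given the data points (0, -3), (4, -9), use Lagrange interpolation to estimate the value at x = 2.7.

Lagrange interpolation formula:
P(x) = Σ yᵢ × Lᵢ(x)
where Lᵢ(x) = Π_{j≠i} (x - xⱼ)/(xᵢ - xⱼ)

L_0(2.7) = (2.7 - 4)/(0 - 4) = 0.325000
L_1(2.7) = (2.7 - 0)/(4 - 0) = 0.675000

P(2.7) = (-3)×L_0(2.7) + (-9)×L_1(2.7)
P(2.7) = -7.050000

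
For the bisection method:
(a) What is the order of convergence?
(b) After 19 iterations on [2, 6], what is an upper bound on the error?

(a) Bisection has linear (order 1) convergence; the error is halved each step.

(b) Error bound = (b-a)/2^n = (6 - 2)/2^{19}
    = 4/2^{19}

(a) 1 (linear); (b) error ≤ 7.63e-06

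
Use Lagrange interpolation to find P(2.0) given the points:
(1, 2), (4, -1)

Lagrange interpolation formula:
P(x) = Σ yᵢ × Lᵢ(x)
where Lᵢ(x) = Π_{j≠i} (x - xⱼ)/(xᵢ - xⱼ)

L_0(2.0) = (2.0 - 4)/(1 - 4) = 0.666667
L_1(2.0) = (2.0 - 1)/(4 - 1) = 0.333333

P(2.0) = 2×L_0(2.0) + (-1)×L_1(2.0)
P(2.0) = 1.000000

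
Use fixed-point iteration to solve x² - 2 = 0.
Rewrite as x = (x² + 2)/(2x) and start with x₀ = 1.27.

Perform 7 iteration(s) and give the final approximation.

Equation: x² - 2 = 0
Fixed-point form: x = (x² + 2)/(2x)
x₀ = 1.27

x_1 = g(1.270000) = 1.422402
x_2 = g(1.422402) = 1.414237
x_3 = g(1.414237) = 1.414214
x_4 = g(1.414214) = 1.414214
x_5 = g(1.414214) = 1.414214
x_6 = g(1.414214) = 1.414214
x_7 = g(1.414214) = 1.414214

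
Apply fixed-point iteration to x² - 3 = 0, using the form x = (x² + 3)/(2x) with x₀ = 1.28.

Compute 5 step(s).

Equation: x² - 3 = 0
Fixed-point form: x = (x² + 3)/(2x)
x₀ = 1.28

x_1 = g(1.280000) = 1.811875
x_2 = g(1.811875) = 1.733809
x_3 = g(1.733809) = 1.732052
x_4 = g(1.732052) = 1.732051
x_5 = g(1.732051) = 1.732051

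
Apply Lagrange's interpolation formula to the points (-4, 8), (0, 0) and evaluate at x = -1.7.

Lagrange interpolation formula:
P(x) = Σ yᵢ × Lᵢ(x)
where Lᵢ(x) = Π_{j≠i} (x - xⱼ)/(xᵢ - xⱼ)

L_0(-1.7) = (-1.7 - 0)/(-4 - 0) = 0.425000
L_1(-1.7) = (-1.7 - (-4))/(0 - (-4)) = 0.575000

P(-1.7) = 8×L_0(-1.7) + 0×L_1(-1.7)
P(-1.7) = 3.400000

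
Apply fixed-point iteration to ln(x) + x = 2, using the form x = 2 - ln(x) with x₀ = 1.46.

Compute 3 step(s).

Equation: ln(x) + x = 2
Fixed-point form: x = 2 - ln(x)
x₀ = 1.46

x_1 = g(1.460000) = 1.621564
x_2 = g(1.621564) = 1.516609
x_3 = g(1.516609) = 1.583523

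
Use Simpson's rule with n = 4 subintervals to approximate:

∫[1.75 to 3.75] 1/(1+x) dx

f(x) = 1/(1+x)
a = 1.75, b = 3.75, n = 4
h = (b - a)/n = 0.500000

Simpson's rule: (h/3)[f(x₀) + 4f(x₁) + 2f(x₂) + ... + f(xₙ)]

x_0 = 1.7500, f(x_0) = 0.363636, coefficient = 1
x_1 = 2.2500, f(x_1) = 0.307692, coefficient = 4
x_2 = 2.7500, f(x_2) = 0.266667, coefficient = 2
x_3 = 3.2500, f(x_3) = 0.235294, coefficient = 4
x_4 = 3.7500, f(x_4) = 0.210526, coefficient = 1

I ≈ (0.500000/3) × 3.279442 = 0.546574
Exact value: 0.546544
Error: 0.000030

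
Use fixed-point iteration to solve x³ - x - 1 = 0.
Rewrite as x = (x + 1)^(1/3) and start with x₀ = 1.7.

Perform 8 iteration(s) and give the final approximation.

Equation: x³ - x - 1 = 0
Fixed-point form: x = (x + 1)^(1/3)
x₀ = 1.7

x_1 = g(1.700000) = 1.392477
x_2 = g(1.392477) = 1.337465
x_3 = g(1.337465) = 1.327135
x_4 = g(1.327135) = 1.325177
x_5 = g(1.325177) = 1.324805
x_6 = g(1.324805) = 1.324735
x_7 = g(1.324735) = 1.324721
x_8 = g(1.324721) = 1.324719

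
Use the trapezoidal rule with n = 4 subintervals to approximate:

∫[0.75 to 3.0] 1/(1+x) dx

f(x) = 1/(1+x)
a = 0.75, b = 3.0, n = 4
h = (b - a)/n = 0.562500

Trapezoidal rule: (h/2)[f(x₀) + 2f(x₁) + 2f(x₂) + ... + f(xₙ)]

x_0 = 0.7500, f(x_0) = 0.571429, coefficient = 1
x_1 = 1.3125, f(x_1) = 0.432432, coefficient = 2
x_2 = 1.8750, f(x_2) = 0.347826, coefficient = 2
x_3 = 2.4375, f(x_3) = 0.290909, coefficient = 2
x_4 = 3.0000, f(x_4) = 0.250000, coefficient = 1

I ≈ (0.562500/2) × 2.963764 = 0.833559
Exact value: 0.826679
Error: 0.006880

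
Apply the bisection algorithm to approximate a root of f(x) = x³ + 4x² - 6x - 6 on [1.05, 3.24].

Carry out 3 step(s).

f(x) = x³ + 4x² - 6x - 6
Initial interval: [1.05, 3.24]

Iteration 1:
  c_1 = (1.050000 + 3.240000)/2 = 2.145000
  f(c_1) = f(2.145000) = 9.403299
  f(a) × f(c) < 0, new interval: [1.050000, 2.145000]
Iteration 2:
  c_2 = (1.050000 + 2.145000)/2 = 1.597500
  f(c_2) = f(1.597500) = -1.300145
  f(a) × f(c) ≥ 0, new interval: [1.597500, 2.145000]
Iteration 3:
  c_3 = (1.597500 + 2.145000)/2 = 1.871250
  f(c_3) = f(1.871250) = 3.331131
  f(a) × f(c) < 0, new interval: [1.597500, 1.871250]

After 3 iteration(s), the approximation is c_3 = 1.871250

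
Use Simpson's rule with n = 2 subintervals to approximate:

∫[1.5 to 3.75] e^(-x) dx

f(x) = e^(-x)
a = 1.5, b = 3.75, n = 2
h = (b - a)/n = 1.125000

Simpson's rule: (h/3)[f(x₀) + 4f(x₁) + 2f(x₂) + ... + f(xₙ)]

x_0 = 1.5000, f(x_0) = 0.223130, coefficient = 1
x_1 = 2.6250, f(x_1) = 0.072440, coefficient = 4
x_2 = 3.7500, f(x_2) = 0.023518, coefficient = 1

I ≈ (1.125000/3) × 0.536407 = 0.201153
Exact value: 0.199612
Error: 0.001540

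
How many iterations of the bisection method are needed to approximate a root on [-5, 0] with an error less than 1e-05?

We need (b-a)/2^n ≤ 1e-05
(0 - (-5))/2^n ≤ 1e-05
5/2^n ≤ 1e-05
2^n ≥ 500000
n ≥ log₂(500000) = 18.93
n ≥ 19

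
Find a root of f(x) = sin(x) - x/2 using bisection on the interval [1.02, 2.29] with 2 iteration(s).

f(x) = sin(x) - x/2
Initial interval: [1.02, 2.29]

Iteration 1:
  c_1 = (1.020000 + 2.290000)/2 = 1.655000
  f(c_1) = f(1.655000) = 0.168957
  f(a) × f(c) ≥ 0, new interval: [1.655000, 2.290000]
Iteration 2:
  c_2 = (1.655000 + 2.290000)/2 = 1.972500
  f(c_2) = f(1.972500) = -0.065854
  f(a) × f(c) < 0, new interval: [1.655000, 1.972500]

After 2 iteration(s), the approximation is c_2 = 1.972500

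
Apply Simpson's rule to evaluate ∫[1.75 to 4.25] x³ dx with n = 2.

f(x) = x³
a = 1.75, b = 4.25, n = 2
h = (b - a)/n = 1.250000

Simpson's rule: (h/3)[f(x₀) + 4f(x₁) + 2f(x₂) + ... + f(xₙ)]

x_0 = 1.7500, f(x_0) = 5.359375, coefficient = 1
x_1 = 3.0000, f(x_1) = 27.000000, coefficient = 4
x_2 = 4.2500, f(x_2) = 76.765625, coefficient = 1

I ≈ (1.250000/3) × 190.125000 = 79.218750
Exact value: 79.218750
Error: 0.000000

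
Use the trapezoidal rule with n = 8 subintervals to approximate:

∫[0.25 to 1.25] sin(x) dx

f(x) = sin(x)
a = 0.25, b = 1.25, n = 8
h = (b - a)/n = 0.125000

Trapezoidal rule: (h/2)[f(x₀) + 2f(x₁) + 2f(x₂) + ... + f(xₙ)]

x_0 = 0.2500, f(x_0) = 0.247404, coefficient = 1
x_1 = 0.3750, f(x_1) = 0.366273, coefficient = 2
x_2 = 0.5000, f(x_2) = 0.479426, coefficient = 2
x_3 = 0.6250, f(x_3) = 0.585097, coefficient = 2
x_4 = 0.7500, f(x_4) = 0.681639, coefficient = 2
x_5 = 0.8750, f(x_5) = 0.767544, coefficient = 2
x_6 = 1.0000, f(x_6) = 0.841471, coefficient = 2
x_7 = 1.1250, f(x_7) = 0.902268, coefficient = 2
x_8 = 1.2500, f(x_8) = 0.948985, coefficient = 1

I ≈ (0.125000/2) × 10.443821 = 0.652739
Exact value: 0.653590
Error: 0.000851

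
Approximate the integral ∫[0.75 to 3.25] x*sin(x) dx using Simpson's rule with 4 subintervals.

f(x) = x*sin(x)
a = 0.75, b = 3.25, n = 4
h = (b - a)/n = 0.625000

Simpson's rule: (h/3)[f(x₀) + 4f(x₁) + 2f(x₂) + ... + f(xₙ)]

x_0 = 0.7500, f(x_0) = 0.511229, coefficient = 1
x_1 = 1.3750, f(x_1) = 1.348728, coefficient = 4
x_2 = 2.0000, f(x_2) = 1.818595, coefficient = 2
x_3 = 2.6250, f(x_3) = 1.296541, coefficient = 4
x_4 = 3.2500, f(x_4) = -0.351634, coefficient = 1

I ≈ (0.625000/3) × 14.377860 = 2.995387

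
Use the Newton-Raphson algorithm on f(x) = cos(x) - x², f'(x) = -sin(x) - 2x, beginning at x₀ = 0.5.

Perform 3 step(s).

f(x) = cos(x) - x²
f'(x) = -sin(x) - 2x
x₀ = 0.5

Newton-Raphson formula: x_{n+1} = x_n - f(x_n)/f'(x_n)

Iteration 1:
  f(0.500000) = 0.627583
  f'(0.500000) = -1.479426
  x_1 = 0.500000 - 0.627583/(-1.479426) = 0.924207
Iteration 2:
  f(0.924207) = -0.251691
  f'(0.924207) = -2.646557
  x_2 = 0.924207 - (-0.251691)/(-2.646557) = 0.829106
Iteration 3:
  f(0.829106) = -0.011881
  f'(0.829106) = -2.395539
  x_3 = 0.829106 - (-0.011881)/(-2.395539) = 0.824146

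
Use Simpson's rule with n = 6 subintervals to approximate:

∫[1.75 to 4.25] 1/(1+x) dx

f(x) = 1/(1+x)
a = 1.75, b = 4.25, n = 6
h = (b - a)/n = 0.416667

Simpson's rule: (h/3)[f(x₀) + 4f(x₁) + 2f(x₂) + ... + f(xₙ)]

x_0 = 1.7500, f(x_0) = 0.363636, coefficient = 1
x_1 = 2.1667, f(x_1) = 0.315789, coefficient = 4
x_2 = 2.5833, f(x_2) = 0.279070, coefficient = 2
x_3 = 3.0000, f(x_3) = 0.250000, coefficient = 4
x_4 = 3.4167, f(x_4) = 0.226415, coefficient = 2
x_5 = 3.8333, f(x_5) = 0.206897, coefficient = 4
x_6 = 4.2500, f(x_6) = 0.190476, coefficient = 1

I ≈ (0.416667/3) × 4.655826 = 0.646643
Exact value: 0.646627
Error: 0.000015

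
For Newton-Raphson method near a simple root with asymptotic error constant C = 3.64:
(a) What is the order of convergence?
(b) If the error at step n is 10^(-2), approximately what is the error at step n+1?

(a) Newton-Raphson has quadratic (order 2) convergence near simple roots.
    This means |e_{n+1}| ≈ C|e_n|².

(b) With |e_n| = 10^(-2) and C = 3.64:
    |e_{n+1}| ≈ 3.64 × (10^(-2))² = 3.64 × 10^(-4)

(a) 2 (quadratic); (b) |e_{n+1}| ≈ 3.640e-04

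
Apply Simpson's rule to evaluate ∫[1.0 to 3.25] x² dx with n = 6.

f(x) = x²
a = 1.0, b = 3.25, n = 6
h = (b - a)/n = 0.375000

Simpson's rule: (h/3)[f(x₀) + 4f(x₁) + 2f(x₂) + ... + f(xₙ)]

x_0 = 1.0000, f(x_0) = 1.000000, coefficient = 1
x_1 = 1.3750, f(x_1) = 1.890625, coefficient = 4
x_2 = 1.7500, f(x_2) = 3.062500, coefficient = 2
x_3 = 2.1250, f(x_3) = 4.515625, coefficient = 4
x_4 = 2.5000, f(x_4) = 6.250000, coefficient = 2
x_5 = 2.8750, f(x_5) = 8.265625, coefficient = 4
x_6 = 3.2500, f(x_6) = 10.562500, coefficient = 1

I ≈ (0.375000/3) × 88.875000 = 11.109375
Exact value: 11.109375
Error: 0.000000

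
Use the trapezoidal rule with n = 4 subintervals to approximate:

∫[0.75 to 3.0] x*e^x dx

f(x) = x*e^x
a = 0.75, b = 3.0, n = 4
h = (b - a)/n = 0.562500

Trapezoidal rule: (h/2)[f(x₀) + 2f(x₁) + 2f(x₂) + ... + f(xₙ)]

x_0 = 0.7500, f(x_0) = 1.587750, coefficient = 1
x_1 = 1.3125, f(x_1) = 4.876529, coefficient = 2
x_2 = 1.8750, f(x_2) = 12.226536, coefficient = 2
x_3 = 2.4375, f(x_3) = 27.895710, coefficient = 2
x_4 = 3.0000, f(x_4) = 60.256611, coefficient = 1

I ≈ (0.562500/2) × 151.841911 = 42.705538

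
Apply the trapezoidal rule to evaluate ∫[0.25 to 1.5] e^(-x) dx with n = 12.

f(x) = e^(-x)
a = 0.25, b = 1.5, n = 12
h = (b - a)/n = 0.104167

Trapezoidal rule: (h/2)[f(x₀) + 2f(x₁) + 2f(x₂) + ... + f(xₙ)]

x_0 = 0.2500, f(x_0) = 0.778801, coefficient = 1
x_1 = 0.3542, f(x_1) = 0.701758, coefficient = 2
x_2 = 0.4583, f(x_2) = 0.632337, coefficient = 2
x_3 = 0.5625, f(x_3) = 0.569783, coefficient = 2
x_4 = 0.6667, f(x_4) = 0.513417, coefficient = 2
x_5 = 0.7708, f(x_5) = 0.462627, coefficient = 2
x_6 = 0.8750, f(x_6) = 0.416862, coefficient = 2
x_7 = 0.9792, f(x_7) = 0.375624, coefficient = 2
x_8 = 1.0833, f(x_8) = 0.338465, coefficient = 2
x_9 = 1.1875, f(x_9) = 0.304983, coefficient = 2
x_10 = 1.2917, f(x_10) = 0.274812, coefficient = 2
x_11 = 1.3958, f(x_11) = 0.247627, coefficient = 2
x_12 = 1.5000, f(x_12) = 0.223130, coefficient = 1

I ≈ (0.104167/2) × 10.678521 = 0.556173
Exact value: 0.555671
Error: 0.000502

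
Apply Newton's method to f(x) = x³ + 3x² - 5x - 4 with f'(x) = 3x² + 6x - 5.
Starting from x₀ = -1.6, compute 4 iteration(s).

f(x) = x³ + 3x² - 5x - 4
f'(x) = 3x² + 6x - 5
x₀ = -1.6

Newton-Raphson formula: x_{n+1} = x_n - f(x_n)/f'(x_n)

Iteration 1:
  f(-1.600000) = 7.584000
  f'(-1.600000) = -6.920000
  x_1 = -1.600000 - 7.584000/(-6.920000) = -0.504046
Iteration 2:
  f(-0.504046) = -0.845640
  f'(-0.504046) = -7.262090
  x_2 = -0.504046 - (-0.845640)/(-7.262090) = -0.620492
Iteration 3:
  f(-0.620492) = 0.018596
  f'(-0.620492) = -7.567921
  x_3 = -0.620492 - 0.018596/(-7.567921) = -0.618035
Iteration 4:
  f(-0.618035) = 0.000007
  f'(-0.618035) = -7.562308
  x_4 = -0.618035 - 0.000007/(-7.562308) = -0.618034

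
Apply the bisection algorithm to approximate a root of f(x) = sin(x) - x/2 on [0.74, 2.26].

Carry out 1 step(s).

f(x) = sin(x) - x/2
Initial interval: [0.74, 2.26]

Iteration 1:
  c_1 = (0.740000 + 2.260000)/2 = 1.500000
  f(c_1) = f(1.500000) = 0.247495
  f(a) × f(c) ≥ 0, new interval: [1.500000, 2.260000]

After 1 iteration(s), the approximation is c_1 = 1.500000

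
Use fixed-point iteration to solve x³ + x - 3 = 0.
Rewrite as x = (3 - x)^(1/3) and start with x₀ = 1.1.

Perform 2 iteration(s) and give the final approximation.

Equation: x³ + x - 3 = 0
Fixed-point form: x = (3 - x)^(1/3)
x₀ = 1.1

x_1 = g(1.100000) = 1.238562
x_2 = g(1.238562) = 1.207691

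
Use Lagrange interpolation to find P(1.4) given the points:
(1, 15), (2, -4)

Lagrange interpolation formula:
P(x) = Σ yᵢ × Lᵢ(x)
where Lᵢ(x) = Π_{j≠i} (x - xⱼ)/(xᵢ - xⱼ)

L_0(1.4) = (1.4 - 2)/(1 - 2) = 0.600000
L_1(1.4) = (1.4 - 1)/(2 - 1) = 0.400000

P(1.4) = 15×L_0(1.4) + (-4)×L_1(1.4)
P(1.4) = 7.400000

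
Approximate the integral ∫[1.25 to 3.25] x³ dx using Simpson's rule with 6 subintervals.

f(x) = x³
a = 1.25, b = 3.25, n = 6
h = (b - a)/n = 0.333333

Simpson's rule: (h/3)[f(x₀) + 4f(x₁) + 2f(x₂) + ... + f(xₙ)]

x_0 = 1.2500, f(x_0) = 1.953125, coefficient = 1
x_1 = 1.5833, f(x_1) = 3.969329, coefficient = 4
x_2 = 1.9167, f(x_2) = 7.041088, coefficient = 2
x_3 = 2.2500, f(x_3) = 11.390625, coefficient = 4
x_4 = 2.5833, f(x_4) = 17.240162, coefficient = 2
x_5 = 2.9167, f(x_5) = 24.811921, coefficient = 4
x_6 = 3.2500, f(x_6) = 34.328125, coefficient = 1

I ≈ (0.333333/3) × 245.531250 = 27.281250
Exact value: 27.281250
Error: 0.000000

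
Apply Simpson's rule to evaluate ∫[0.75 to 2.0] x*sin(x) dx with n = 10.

f(x) = x*sin(x)
a = 0.75, b = 2.0, n = 10
h = (b - a)/n = 0.125000

Simpson's rule: (h/3)[f(x₀) + 4f(x₁) + 2f(x₂) + ... + f(xₙ)]

x_0 = 0.7500, f(x_0) = 0.511229, coefficient = 1
x_1 = 0.8750, f(x_1) = 0.671601, coefficient = 4
x_2 = 1.0000, f(x_2) = 0.841471, coefficient = 2
x_3 = 1.1250, f(x_3) = 1.015051, coefficient = 4
x_4 = 1.2500, f(x_4) = 1.186231, coefficient = 2
x_5 = 1.3750, f(x_5) = 1.348728, coefficient = 4
x_6 = 1.5000, f(x_6) = 1.496242, coefficient = 2
x_7 = 1.6250, f(x_7) = 1.622613, coefficient = 4
x_8 = 1.7500, f(x_8) = 1.721975, coefficient = 2
x_9 = 1.8750, f(x_9) = 1.788911, coefficient = 4
x_10 = 2.0000, f(x_10) = 1.818595, coefficient = 1

I ≈ (0.125000/3) × 38.609279 = 1.608720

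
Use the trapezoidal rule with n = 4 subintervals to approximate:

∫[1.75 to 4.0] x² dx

f(x) = x²
a = 1.75, b = 4.0, n = 4
h = (b - a)/n = 0.562500

Trapezoidal rule: (h/2)[f(x₀) + 2f(x₁) + 2f(x₂) + ... + f(xₙ)]

x_0 = 1.7500, f(x_0) = 3.062500, coefficient = 1
x_1 = 2.3125, f(x_1) = 5.347656, coefficient = 2
x_2 = 2.8750, f(x_2) = 8.265625, coefficient = 2
x_3 = 3.4375, f(x_3) = 11.816406, coefficient = 2
x_4 = 4.0000, f(x_4) = 16.000000, coefficient = 1

I ≈ (0.562500/2) × 69.921875 = 19.665527
Exact value: 19.546875
Error: 0.118652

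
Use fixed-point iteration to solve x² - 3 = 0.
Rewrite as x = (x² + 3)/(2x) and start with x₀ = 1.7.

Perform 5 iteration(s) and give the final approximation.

Equation: x² - 3 = 0
Fixed-point form: x = (x² + 3)/(2x)
x₀ = 1.7

x_1 = g(1.700000) = 1.732353
x_2 = g(1.732353) = 1.732051
x_3 = g(1.732051) = 1.732051
x_4 = g(1.732051) = 1.732051
x_5 = g(1.732051) = 1.732051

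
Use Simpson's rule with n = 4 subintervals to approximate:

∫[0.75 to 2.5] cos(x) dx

f(x) = cos(x)
a = 0.75, b = 2.5, n = 4
h = (b - a)/n = 0.437500

Simpson's rule: (h/3)[f(x₀) + 4f(x₁) + 2f(x₂) + ... + f(xₙ)]

x_0 = 0.7500, f(x_0) = 0.731689, coefficient = 1
x_1 = 1.1875, f(x_1) = 0.373980, coefficient = 4
x_2 = 1.6250, f(x_2) = -0.054177, coefficient = 2
x_3 = 2.0625, f(x_3) = -0.472128, coefficient = 4
x_4 = 2.5000, f(x_4) = -0.801144, coefficient = 1

I ≈ (0.437500/3) × -0.570404 = -0.083184
Exact value: -0.083167
Error: 0.000017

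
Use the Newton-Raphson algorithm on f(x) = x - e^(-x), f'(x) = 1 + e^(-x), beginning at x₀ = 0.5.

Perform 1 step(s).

f(x) = x - e^(-x)
f'(x) = 1 + e^(-x)
x₀ = 0.5

Newton-Raphson formula: x_{n+1} = x_n - f(x_n)/f'(x_n)

Iteration 1:
  f(0.500000) = -0.106531
  f'(0.500000) = 1.606531
  x_1 = 0.500000 - (-0.106531)/1.606531 = 0.566311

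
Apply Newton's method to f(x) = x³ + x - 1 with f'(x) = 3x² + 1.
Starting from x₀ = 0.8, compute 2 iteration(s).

f(x) = x³ + x - 1
f'(x) = 3x² + 1
x₀ = 0.8

Newton-Raphson formula: x_{n+1} = x_n - f(x_n)/f'(x_n)

Iteration 1:
  f(0.800000) = 0.312000
  f'(0.800000) = 2.920000
  x_1 = 0.800000 - 0.312000/2.920000 = 0.693151
Iteration 2:
  f(0.693151) = 0.026180
  f'(0.693151) = 2.441374
  x_2 = 0.693151 - 0.026180/2.441374 = 0.682427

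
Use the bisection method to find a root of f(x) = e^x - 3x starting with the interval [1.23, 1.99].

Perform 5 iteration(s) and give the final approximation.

f(x) = e^x - 3x
Initial interval: [1.23, 1.99]

Iteration 1:
  c_1 = (1.230000 + 1.990000)/2 = 1.610000
  f(c_1) = f(1.610000) = 0.172811
  f(a) × f(c) < 0, new interval: [1.230000, 1.610000]
Iteration 2:
  c_2 = (1.230000 + 1.610000)/2 = 1.420000
  f(c_2) = f(1.420000) = -0.122880
  f(a) × f(c) ≥ 0, new interval: [1.420000, 1.610000]
Iteration 3:
  c_3 = (1.420000 + 1.610000)/2 = 1.515000
  f(c_3) = f(1.515000) = 0.004421
  f(a) × f(c) < 0, new interval: [1.420000, 1.515000]
Iteration 4:
  c_4 = (1.420000 + 1.515000)/2 = 1.467500
  f(c_4) = f(1.467500) = -0.064124
  f(a) × f(c) ≥ 0, new interval: [1.467500, 1.515000]
Iteration 5:
  c_5 = (1.467500 + 1.515000)/2 = 1.491250
  f(c_5) = f(1.491250) = -0.031105
  f(a) × f(c) ≥ 0, new interval: [1.491250, 1.515000]

After 5 iteration(s), the approximation is c_5 = 1.491250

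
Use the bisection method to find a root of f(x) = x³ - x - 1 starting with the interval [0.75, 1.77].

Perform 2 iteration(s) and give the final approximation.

f(x) = x³ - x - 1
Initial interval: [0.75, 1.77]

Iteration 1:
  c_1 = (0.750000 + 1.770000)/2 = 1.260000
  f(c_1) = f(1.260000) = -0.259624
  f(a) × f(c) ≥ 0, new interval: [1.260000, 1.770000]
Iteration 2:
  c_2 = (1.260000 + 1.770000)/2 = 1.515000
  f(c_2) = f(1.515000) = 0.962266
  f(a) × f(c) < 0, new interval: [1.260000, 1.515000]

After 2 iteration(s), the approximation is c_2 = 1.515000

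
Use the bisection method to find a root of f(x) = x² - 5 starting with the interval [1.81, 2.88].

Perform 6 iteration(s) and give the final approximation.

f(x) = x² - 5
Initial interval: [1.81, 2.88]

Iteration 1:
  c_1 = (1.810000 + 2.880000)/2 = 2.345000
  f(c_1) = f(2.345000) = 0.499025
  f(a) × f(c) < 0, new interval: [1.810000, 2.345000]
Iteration 2:
  c_2 = (1.810000 + 2.345000)/2 = 2.077500
  f(c_2) = f(2.077500) = -0.683994
  f(a) × f(c) ≥ 0, new interval: [2.077500, 2.345000]
Iteration 3:
  c_3 = (2.077500 + 2.345000)/2 = 2.211250
  f(c_3) = f(2.211250) = -0.110373
  f(a) × f(c) ≥ 0, new interval: [2.211250, 2.345000]
Iteration 4:
  c_4 = (2.211250 + 2.345000)/2 = 2.278125
  f(c_4) = f(2.278125) = 0.189854
  f(a) × f(c) < 0, new interval: [2.211250, 2.278125]
Iteration 5:
  c_5 = (2.211250 + 2.278125)/2 = 2.244687
  f(c_5) = f(2.244687) = 0.038622
  f(a) × f(c) < 0, new interval: [2.211250, 2.244687]
Iteration 6:
  c_6 = (2.211250 + 2.244687)/2 = 2.227969
  f(c_6) = f(2.227969) = -0.036155
  f(a) × f(c) ≥ 0, new interval: [2.227969, 2.244687]

After 6 iteration(s), the approximation is c_6 = 2.227969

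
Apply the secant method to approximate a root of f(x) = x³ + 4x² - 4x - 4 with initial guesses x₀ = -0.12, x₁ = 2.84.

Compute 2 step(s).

f(x) = x³ + 4x² - 4x - 4
x₀ = -0.12, x₁ = 2.84

Secant formula: x_{n+1} = x_n - f(x_n)(x_n - x_{n-1})/(f(x_n) - f(x_{n-1}))

Iteration 1:
  f(-0.120000) = -3.464128
  f(2.840000) = 39.808704
  x_2 = 2.840000 - 39.808704×(2.840000 - (-0.120000))/(39.808704 - (-3.464128))
       = 0.116957
Iteration 2:
  f(2.840000) = 39.808704
  f(0.116957) = -4.411514
  x_3 = 0.116957 - (-4.411514)×(0.116957 - 2.840000)/(-4.411514 - 39.808704)
       = 0.388615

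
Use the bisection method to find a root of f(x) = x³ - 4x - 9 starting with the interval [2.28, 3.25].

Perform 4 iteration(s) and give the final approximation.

f(x) = x³ - 4x - 9
Initial interval: [2.28, 3.25]

Iteration 1:
  c_1 = (2.280000 + 3.250000)/2 = 2.765000
  f(c_1) = f(2.765000) = 1.079047
  f(a) × f(c) < 0, new interval: [2.280000, 2.765000]
Iteration 2:
  c_2 = (2.280000 + 2.765000)/2 = 2.522500
  f(c_2) = f(2.522500) = -3.039317
  f(a) × f(c) ≥ 0, new interval: [2.522500, 2.765000]
Iteration 3:
  c_3 = (2.522500 + 2.765000)/2 = 2.643750
  f(c_3) = f(2.643750) = -1.096737
  f(a) × f(c) ≥ 0, new interval: [2.643750, 2.765000]
Iteration 4:
  c_4 = (2.643750 + 2.765000)/2 = 2.704375
  f(c_4) = f(2.704375) = -0.038664
  f(a) × f(c) ≥ 0, new interval: [2.704375, 2.765000]

After 4 iteration(s), the approximation is c_4 = 2.704375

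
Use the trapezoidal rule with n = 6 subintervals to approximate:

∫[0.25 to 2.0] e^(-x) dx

f(x) = e^(-x)
a = 0.25, b = 2.0, n = 6
h = (b - a)/n = 0.291667

Trapezoidal rule: (h/2)[f(x₀) + 2f(x₁) + 2f(x₂) + ... + f(xₙ)]

x_0 = 0.2500, f(x_0) = 0.778801, coefficient = 1
x_1 = 0.5417, f(x_1) = 0.581778, coefficient = 2
x_2 = 0.8333, f(x_2) = 0.434598, coefficient = 2
x_3 = 1.1250, f(x_3) = 0.324652, coefficient = 2
x_4 = 1.4167, f(x_4) = 0.242521, coefficient = 2
x_5 = 1.7083, f(x_5) = 0.181167, coefficient = 2
x_6 = 2.0000, f(x_6) = 0.135335, coefficient = 1

I ≈ (0.291667/2) × 4.443570 = 0.648021
Exact value: 0.643465
Error: 0.004555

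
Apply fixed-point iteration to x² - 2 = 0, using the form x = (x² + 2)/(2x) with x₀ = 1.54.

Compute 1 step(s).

Equation: x² - 2 = 0
Fixed-point form: x = (x² + 2)/(2x)
x₀ = 1.54

x_1 = g(1.540000) = 1.419351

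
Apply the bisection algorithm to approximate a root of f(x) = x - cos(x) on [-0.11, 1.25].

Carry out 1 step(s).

f(x) = x - cos(x)
Initial interval: [-0.11, 1.25]

Iteration 1:
  c_1 = (-0.110000 + 1.250000)/2 = 0.570000
  f(c_1) = f(0.570000) = -0.271901
  f(a) × f(c) ≥ 0, new interval: [0.570000, 1.250000]

After 1 iteration(s), the approximation is c_1 = 0.570000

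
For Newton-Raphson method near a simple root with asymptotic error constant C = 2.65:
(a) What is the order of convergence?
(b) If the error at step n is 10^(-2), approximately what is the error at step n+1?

(a) Newton-Raphson has quadratic (order 2) convergence near simple roots.
    This means |e_{n+1}| ≈ C|e_n|².

(b) With |e_n| = 10^(-2) and C = 2.65:
    |e_{n+1}| ≈ 2.65 × (10^(-2))² = 2.65 × 10^(-4)

(a) 2 (quadratic); (b) |e_{n+1}| ≈ 2.650e-04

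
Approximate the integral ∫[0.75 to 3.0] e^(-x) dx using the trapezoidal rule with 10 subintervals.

f(x) = e^(-x)
a = 0.75, b = 3.0, n = 10
h = (b - a)/n = 0.225000

Trapezoidal rule: (h/2)[f(x₀) + 2f(x₁) + 2f(x₂) + ... + f(xₙ)]

x_0 = 0.7500, f(x_0) = 0.472367, coefficient = 1
x_1 = 0.9750, f(x_1) = 0.377192, coefficient = 2
x_2 = 1.2000, f(x_2) = 0.301194, coefficient = 2
x_3 = 1.4250, f(x_3) = 0.240508, coefficient = 2
x_4 = 1.6500, f(x_4) = 0.192050, coefficient = 2
x_5 = 1.8750, f(x_5) = 0.153355, coefficient = 2
x_6 = 2.1000, f(x_6) = 0.122456, coefficient = 2
x_7 = 2.3250, f(x_7) = 0.097783, coefficient = 2
x_8 = 2.5500, f(x_8) = 0.078082, coefficient = 2
x_9 = 2.7750, f(x_9) = 0.062349, coefficient = 2
x_10 = 3.0000, f(x_10) = 0.049787, coefficient = 1

I ≈ (0.225000/2) × 3.772095 = 0.424361
Exact value: 0.422579
Error: 0.001781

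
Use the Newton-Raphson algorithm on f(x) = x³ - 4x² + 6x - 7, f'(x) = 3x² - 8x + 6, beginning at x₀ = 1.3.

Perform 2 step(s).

f(x) = x³ - 4x² + 6x - 7
f'(x) = 3x² - 8x + 6
x₀ = 1.3

Newton-Raphson formula: x_{n+1} = x_n - f(x_n)/f'(x_n)

Iteration 1:
  f(1.300000) = -3.763000
  f'(1.300000) = 0.670000
  x_1 = 1.300000 - (-3.763000)/0.670000 = 6.916418
Iteration 2:
  f(6.916418) = 174.010715
  f'(6.916418) = 94.179167
  x_2 = 6.916418 - 174.010715/94.179167 = 5.068762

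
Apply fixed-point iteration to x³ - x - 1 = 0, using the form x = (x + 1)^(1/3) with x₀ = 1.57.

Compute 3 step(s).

Equation: x³ - x - 1 = 0
Fixed-point form: x = (x + 1)^(1/3)
x₀ = 1.57

x_1 = g(1.570000) = 1.369760
x_2 = g(1.369760) = 1.333219
x_3 = g(1.333219) = 1.326331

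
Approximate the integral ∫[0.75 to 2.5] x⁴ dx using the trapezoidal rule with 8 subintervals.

f(x) = x⁴
a = 0.75, b = 2.5, n = 8
h = (b - a)/n = 0.218750

Trapezoidal rule: (h/2)[f(x₀) + 2f(x₁) + 2f(x₂) + ... + f(xₙ)]

x_0 = 0.7500, f(x_0) = 0.316406, coefficient = 1
x_1 = 0.9688, f(x_1) = 0.880738, coefficient = 2
x_2 = 1.1875, f(x_2) = 1.988541, coefficient = 2
x_3 = 1.4062, f(x_3) = 3.910661, coefficient = 2
x_4 = 1.6250, f(x_4) = 6.972900, coefficient = 2
x_5 = 1.8438, f(x_5) = 11.556016, coefficient = 2
x_6 = 2.0625, f(x_6) = 18.095718, coefficient = 2
x_7 = 2.2812, f(x_7) = 27.082673, coefficient = 2
x_8 = 2.5000, f(x_8) = 39.062500, coefficient = 1

I ≈ (0.218750/2) × 180.353401 = 19.726153
Exact value: 19.483789
Error: 0.242364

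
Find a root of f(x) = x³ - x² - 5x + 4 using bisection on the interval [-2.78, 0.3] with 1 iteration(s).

f(x) = x³ - x² - 5x + 4
Initial interval: [-2.78, 0.3]

Iteration 1:
  c_1 = (-2.780000 + 0.300000)/2 = -1.240000
  f(c_1) = f(-1.240000) = 6.755776
  f(a) × f(c) < 0, new interval: [-2.780000, -1.240000]

After 1 iteration(s), the approximation is c_1 = -1.240000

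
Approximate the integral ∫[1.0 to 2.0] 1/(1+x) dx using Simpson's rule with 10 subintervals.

f(x) = 1/(1+x)
a = 1.0, b = 2.0, n = 10
h = (b - a)/n = 0.100000

Simpson's rule: (h/3)[f(x₀) + 4f(x₁) + 2f(x₂) + ... + f(xₙ)]

x_0 = 1.0000, f(x_0) = 0.500000, coefficient = 1
x_1 = 1.1000, f(x_1) = 0.476190, coefficient = 4
x_2 = 1.2000, f(x_2) = 0.454545, coefficient = 2
x_3 = 1.3000, f(x_3) = 0.434783, coefficient = 4
x_4 = 1.4000, f(x_4) = 0.416667, coefficient = 2
x_5 = 1.5000, f(x_5) = 0.400000, coefficient = 4
x_6 = 1.6000, f(x_6) = 0.384615, coefficient = 2
x_7 = 1.7000, f(x_7) = 0.370370, coefficient = 4
x_8 = 1.8000, f(x_8) = 0.357143, coefficient = 2
x_9 = 1.9000, f(x_9) = 0.344828, coefficient = 4
x_10 = 2.0000, f(x_10) = 0.333333, coefficient = 1

I ≈ (0.100000/3) × 12.163958 = 0.405465
Exact value: 0.405465
Error: 0.000000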